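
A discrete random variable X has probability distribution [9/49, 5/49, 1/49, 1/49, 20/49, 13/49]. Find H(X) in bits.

H(X) = -Σ p(x) log₂ p(x)
  -9/49 × log₂(9/49) = 0.4490
  -5/49 × log₂(5/49) = 0.3360
  -1/49 × log₂(1/49) = 0.1146
  -1/49 × log₂(1/49) = 0.1146
  -20/49 × log₂(20/49) = 0.5277
  -13/49 × log₂(13/49) = 0.5079
H(X) = 2.0497 bits


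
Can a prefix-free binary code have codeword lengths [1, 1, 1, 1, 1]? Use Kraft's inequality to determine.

Kraft inequality: Σ 2^(-l_i) ≤ 1 for prefix-free code
Calculating: 2^(-1) + 2^(-1) + 2^(-1) + 2^(-1) + 2^(-1)
= 0.5 + 0.5 + 0.5 + 0.5 + 0.5
= 2.5000
Since 2.5000 > 1, prefix-free code does not exist


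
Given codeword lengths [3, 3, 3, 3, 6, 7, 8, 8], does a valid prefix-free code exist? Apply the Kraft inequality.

Kraft inequality: Σ 2^(-l_i) ≤ 1 for prefix-free code
Calculating: 2^(-3) + 2^(-3) + 2^(-3) + 2^(-3) + 2^(-6) + 2^(-7) + 2^(-8) + 2^(-8)
= 0.125 + 0.125 + 0.125 + 0.125 + 0.015625 + 0.0078125 + 0.00390625 + 0.00390625
= 0.5312
Since 0.5312 ≤ 1, prefix-free code exists


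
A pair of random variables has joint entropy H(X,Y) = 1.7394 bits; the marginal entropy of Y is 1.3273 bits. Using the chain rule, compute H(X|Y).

Chain rule: H(X,Y) = H(X|Y) + H(Y)
H(X|Y) = H(X,Y) - H(Y) = 1.7394 - 1.3273 = 0.4121 bits


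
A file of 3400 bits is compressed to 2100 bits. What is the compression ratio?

Compression ratio = Original / Compressed
= 3400 / 2100 = 1.62:1


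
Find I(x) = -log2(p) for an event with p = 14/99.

Information content I(x) = -log₂(p(x))
I = -log₂(14/99) = -log₂(0.1414)
I = 2.8220 bits


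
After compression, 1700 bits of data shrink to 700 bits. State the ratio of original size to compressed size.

Compression ratio = Original / Compressed
= 1700 / 700 = 2.43:1


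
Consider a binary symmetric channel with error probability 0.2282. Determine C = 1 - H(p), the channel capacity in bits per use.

For BSC with error probability p:
C = 1 - H(p) where H(p) is binary entropy
H(0.2282) = -0.2282 × log₂(0.2282) - 0.7718 × log₂(0.7718)
H(p) = 0.7749
C = 1 - 0.7749 = 0.2251 bits/use


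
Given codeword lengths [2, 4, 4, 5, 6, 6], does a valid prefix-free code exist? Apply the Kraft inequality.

Kraft inequality: Σ 2^(-l_i) ≤ 1 for prefix-free code
Calculating: 2^(-2) + 2^(-4) + 2^(-4) + 2^(-5) + 2^(-6) + 2^(-6)
= 0.25 + 0.0625 + 0.0625 + 0.03125 + 0.015625 + 0.015625
= 0.4375
Since 0.4375 ≤ 1, prefix-free code exists


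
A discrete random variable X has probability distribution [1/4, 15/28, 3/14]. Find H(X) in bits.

H(X) = -Σ p(x) log₂ p(x)
  -1/4 × log₂(1/4) = 0.5000
  -15/28 × log₂(15/28) = 0.4824
  -3/14 × log₂(3/14) = 0.4762
H(X) = 1.4586 bits


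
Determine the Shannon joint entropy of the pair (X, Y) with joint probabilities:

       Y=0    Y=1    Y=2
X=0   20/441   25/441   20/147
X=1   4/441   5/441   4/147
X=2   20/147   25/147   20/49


H(X,Y) = -Σ p(x,y) log₂ p(x,y)
  p(0,0)=20/441: -0.0454 × log₂(0.0454) = 0.2024
  p(0,1)=25/441: -0.0567 × log₂(0.0567) = 0.2347
  p(0,2)=20/147: -0.1361 × log₂(0.1361) = 0.3915
  p(1,0)=4/441: -0.0091 × log₂(0.0091) = 0.0615
  p(1,1)=5/441: -0.0113 × log₂(0.0113) = 0.0733
  p(1,2)=4/147: -0.0272 × log₂(0.0272) = 0.1415
  p(2,0)=20/147: -0.1361 × log₂(0.1361) = 0.3915
  p(2,1)=25/147: -0.1701 × log₂(0.1701) = 0.4347
  p(2,2)=20/49: -0.4082 × log₂(0.4082) = 0.5277
H(X,Y) = 2.4588 bits


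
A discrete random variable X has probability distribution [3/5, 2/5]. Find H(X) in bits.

H(X) = -Σ p(x) log₂ p(x)
  -3/5 × log₂(3/5) = 0.4422
  -2/5 × log₂(2/5) = 0.5288
H(X) = 0.9710 bits


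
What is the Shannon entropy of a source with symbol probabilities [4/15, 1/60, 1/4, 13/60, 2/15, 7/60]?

H(X) = -Σ p(x) log₂ p(x)
  -4/15 × log₂(4/15) = 0.5085
  -1/60 × log₂(1/60) = 0.0984
  -1/4 × log₂(1/4) = 0.5000
  -13/60 × log₂(13/60) = 0.4781
  -2/15 × log₂(2/15) = 0.3876
  -7/60 × log₂(7/60) = 0.3616
H(X) = 2.3342 bits


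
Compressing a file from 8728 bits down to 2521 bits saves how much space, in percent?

Space savings = (1 - Compressed/Original) × 100%
= (1 - 2521/8728) × 100%
= 71.12%


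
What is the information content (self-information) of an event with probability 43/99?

Information content I(x) = -log₂(p(x))
I = -log₂(43/99) = -log₂(0.4343)
I = 1.2031 bits


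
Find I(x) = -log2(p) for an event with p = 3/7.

Information content I(x) = -log₂(p(x))
I = -log₂(3/7) = -log₂(0.4286)
I = 1.2224 bits


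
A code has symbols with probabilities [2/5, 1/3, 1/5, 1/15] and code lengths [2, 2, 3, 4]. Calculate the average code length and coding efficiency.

Average length L = Σ p_i × l_i = 2.3333 bits
Entropy H = 1.7819 bits
Efficiency η = H/L × 100% = 76.37%


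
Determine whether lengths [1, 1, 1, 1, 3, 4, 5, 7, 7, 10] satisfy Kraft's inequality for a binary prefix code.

Kraft inequality: Σ 2^(-l_i) ≤ 1 for prefix-free code
Calculating: 2^(-1) + 2^(-1) + 2^(-1) + 2^(-1) + 2^(-3) + 2^(-4) + 2^(-5) + 2^(-7) + 2^(-7) + 2^(-10)
= 0.5 + 0.5 + 0.5 + 0.5 + 0.125 + 0.0625 + 0.03125 + 0.0078125 + 0.0078125 + 0.0009765625
= 2.2354
Since 2.2354 > 1, prefix-free code does not exist


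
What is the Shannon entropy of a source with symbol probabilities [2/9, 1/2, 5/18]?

H(X) = -Σ p(x) log₂ p(x)
  -2/9 × log₂(2/9) = 0.4822
  -1/2 × log₂(1/2) = 0.5000
  -5/18 × log₂(5/18) = 0.5133
H(X) = 1.4955 bits


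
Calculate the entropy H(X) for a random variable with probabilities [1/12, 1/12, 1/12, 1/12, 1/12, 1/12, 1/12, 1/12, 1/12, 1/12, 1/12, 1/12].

H(X) = -Σ p(x) log₂ p(x)
  -1/12 × log₂(1/12) = 0.2987
  -1/12 × log₂(1/12) = 0.2987
  -1/12 × log₂(1/12) = 0.2987
  -1/12 × log₂(1/12) = 0.2987
  -1/12 × log₂(1/12) = 0.2987
  -1/12 × log₂(1/12) = 0.2987
  -1/12 × log₂(1/12) = 0.2987
  -1/12 × log₂(1/12) = 0.2987
  -1/12 × log₂(1/12) = 0.2987
  -1/12 × log₂(1/12) = 0.2987
  -1/12 × log₂(1/12) = 0.2987
  -1/12 × log₂(1/12) = 0.2987
H(X) = 3.5850 bits


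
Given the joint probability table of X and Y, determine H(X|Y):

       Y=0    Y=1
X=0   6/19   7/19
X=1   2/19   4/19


H(X|Y) = Σ_y p(y) H(X|Y=y)
  p(Y=0) = 8/19, H(X|Y=0) = 0.8113
  p(Y=1) = 11/19, H(X|Y=1) = 0.9457
H(X|Y) = 0.4211×0.8113 + 0.5789×0.9457 = 0.8891 bits


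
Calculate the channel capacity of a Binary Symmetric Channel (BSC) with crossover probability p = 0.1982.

For BSC with error probability p:
C = 1 - H(p) where H(p) is binary entropy
H(0.1982) = -0.1982 × log₂(0.1982) - 0.8018 × log₂(0.8018)
H(p) = 0.7183
C = 1 - 0.7183 = 0.2817 bits/use


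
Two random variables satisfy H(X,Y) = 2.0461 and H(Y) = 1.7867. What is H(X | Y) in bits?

Chain rule: H(X,Y) = H(X|Y) + H(Y)
H(X|Y) = H(X,Y) - H(Y) = 2.0461 - 1.7867 = 0.2594 bits


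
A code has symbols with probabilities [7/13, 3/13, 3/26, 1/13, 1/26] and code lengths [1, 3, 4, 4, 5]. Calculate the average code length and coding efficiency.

Average length L = Σ p_i × l_i = 2.1923 bits
Entropy H = 1.7940 bits
Efficiency η = H/L × 100% = 81.83%


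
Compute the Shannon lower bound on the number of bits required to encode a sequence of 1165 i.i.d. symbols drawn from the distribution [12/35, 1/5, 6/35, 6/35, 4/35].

Entropy H = 2.2238 bits/symbol
Minimum bits = H × n = 2.2238 × 1165
= 2590.77 bits


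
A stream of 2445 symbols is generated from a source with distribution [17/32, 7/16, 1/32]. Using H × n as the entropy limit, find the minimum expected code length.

Entropy H = 1.1628 bits/symbol
Minimum bits = H × n = 1.1628 × 2445
= 2843.09 bits


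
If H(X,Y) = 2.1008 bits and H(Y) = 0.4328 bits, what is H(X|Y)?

Chain rule: H(X,Y) = H(X|Y) + H(Y)
H(X|Y) = H(X,Y) - H(Y) = 2.1008 - 0.4328 = 1.668 bits


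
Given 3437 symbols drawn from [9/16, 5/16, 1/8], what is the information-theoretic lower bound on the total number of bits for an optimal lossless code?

Entropy H = 1.3663 bits/symbol
Minimum bits = H × n = 1.3663 × 3437
= 4696.02 bits


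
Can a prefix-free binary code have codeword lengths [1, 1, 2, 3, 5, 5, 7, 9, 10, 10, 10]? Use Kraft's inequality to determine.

Kraft inequality: Σ 2^(-l_i) ≤ 1 for prefix-free code
Calculating: 2^(-1) + 2^(-1) + 2^(-2) + 2^(-3) + 2^(-5) + 2^(-5) + 2^(-7) + 2^(-9) + 2^(-10) + 2^(-10) + 2^(-10)
= 0.5 + 0.5 + 0.25 + 0.125 + 0.03125 + 0.03125 + 0.0078125 + 0.001953125 + 0.0009765625 + 0.0009765625 + 0.0009765625
= 1.4502
Since 1.4502 > 1, prefix-free code does not exist


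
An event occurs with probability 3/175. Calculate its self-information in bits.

Information content I(x) = -log₂(p(x))
I = -log₂(3/175) = -log₂(0.0171)
I = 5.8662 bits


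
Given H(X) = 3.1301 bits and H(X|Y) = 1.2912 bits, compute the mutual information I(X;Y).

I(X;Y) = H(X) - H(X|Y)
I(X;Y) = 3.1301 - 1.2912 = 1.8389 bits


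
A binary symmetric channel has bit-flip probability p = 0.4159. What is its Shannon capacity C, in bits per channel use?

For BSC with error probability p:
C = 1 - H(p) where H(p) is binary entropy
H(0.4159) = -0.4159 × log₂(0.4159) - 0.5841 × log₂(0.5841)
H(p) = 0.9795
C = 1 - 0.9795 = 0.0205 bits/use


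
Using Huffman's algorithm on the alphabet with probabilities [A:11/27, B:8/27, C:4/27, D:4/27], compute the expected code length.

Huffman tree construction:
Combine smallest probabilities repeatedly
Resulting codes:
  A: 0 (length 1)
  B: 10 (length 2)
  C: 110 (length 3)
  D: 111 (length 3)
Average length = Σ p(s) × length(s) = 1.8889 bits


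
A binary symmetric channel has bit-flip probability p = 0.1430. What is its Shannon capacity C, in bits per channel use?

For BSC with error probability p:
C = 1 - H(p) where H(p) is binary entropy
H(0.1430) = -0.1430 × log₂(0.1430) - 0.8570 × log₂(0.8570)
H(p) = 0.5920
C = 1 - 0.5920 = 0.4080 bits/use


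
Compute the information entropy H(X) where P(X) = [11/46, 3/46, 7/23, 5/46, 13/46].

H(X) = -Σ p(x) log₂ p(x)
  -11/46 × log₂(11/46) = 0.4936
  -3/46 × log₂(3/46) = 0.2569
  -7/23 × log₂(7/23) = 0.5223
  -5/46 × log₂(5/46) = 0.3480
  -13/46 × log₂(13/46) = 0.5152
H(X) = 2.1360 bits


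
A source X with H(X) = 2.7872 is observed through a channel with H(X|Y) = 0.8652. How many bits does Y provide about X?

I(X;Y) = H(X) - H(X|Y)
I(X;Y) = 2.7872 - 0.8652 = 1.922 bits


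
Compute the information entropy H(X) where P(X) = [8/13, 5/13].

H(X) = -Σ p(x) log₂ p(x)
  -8/13 × log₂(8/13) = 0.4310
  -5/13 × log₂(5/13) = 0.5302
H(X) = 0.9612 bits


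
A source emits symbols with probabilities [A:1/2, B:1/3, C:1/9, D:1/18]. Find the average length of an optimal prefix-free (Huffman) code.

Huffman tree construction:
Combine smallest probabilities repeatedly
Resulting codes:
  A: 0 (length 1)
  B: 11 (length 2)
  C: 101 (length 3)
  D: 100 (length 3)
Average length = Σ p(s) × length(s) = 1.6667 bits


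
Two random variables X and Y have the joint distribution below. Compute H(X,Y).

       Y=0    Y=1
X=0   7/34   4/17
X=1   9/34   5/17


H(X,Y) = -Σ p(x,y) log₂ p(x,y)
  p(0,0)=7/34: -0.2059 × log₂(0.2059) = 0.4694
  p(0,1)=4/17: -0.2353 × log₂(0.2353) = 0.4912
  p(1,0)=9/34: -0.2647 × log₂(0.2647) = 0.5076
  p(1,1)=5/17: -0.2941 × log₂(0.2941) = 0.5193
H(X,Y) = 1.9875 bits


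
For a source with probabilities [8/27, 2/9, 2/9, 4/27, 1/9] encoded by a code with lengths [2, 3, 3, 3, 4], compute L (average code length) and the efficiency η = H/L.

Average length L = Σ p_i × l_i = 2.8148 bits
Entropy H = 2.2447 bits
Efficiency η = H/L × 100% = 79.75%


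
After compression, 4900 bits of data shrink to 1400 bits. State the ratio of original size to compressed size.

Compression ratio = Original / Compressed
= 4900 / 1400 = 3.50:1


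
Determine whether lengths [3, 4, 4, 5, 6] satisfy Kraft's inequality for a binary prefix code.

Kraft inequality: Σ 2^(-l_i) ≤ 1 for prefix-free code
Calculating: 2^(-3) + 2^(-4) + 2^(-4) + 2^(-5) + 2^(-6)
= 0.125 + 0.0625 + 0.0625 + 0.03125 + 0.015625
= 0.2969
Since 0.2969 ≤ 1, prefix-free code exists


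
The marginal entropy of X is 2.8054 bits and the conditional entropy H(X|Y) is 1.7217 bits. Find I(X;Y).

I(X;Y) = H(X) - H(X|Y)
I(X;Y) = 2.8054 - 1.7217 = 1.0837 bits


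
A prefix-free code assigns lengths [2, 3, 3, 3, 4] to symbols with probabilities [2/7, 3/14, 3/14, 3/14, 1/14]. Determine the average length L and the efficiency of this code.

Average length L = Σ p_i × l_i = 2.7857 bits
Entropy H = 2.2170 bits
Efficiency η = H/L × 100% = 79.59%


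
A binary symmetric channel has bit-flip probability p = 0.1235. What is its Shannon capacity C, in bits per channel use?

For BSC with error probability p:
C = 1 - H(p) where H(p) is binary entropy
H(0.1235) = -0.1235 × log₂(0.1235) - 0.8765 × log₂(0.8765)
H(p) = 0.5393
C = 1 - 0.5393 = 0.4607 bits/use


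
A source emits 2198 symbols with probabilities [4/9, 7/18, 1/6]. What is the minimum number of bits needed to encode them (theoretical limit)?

Entropy H = 1.4807 bits/symbol
Minimum bits = H × n = 1.4807 × 2198
= 3254.54 bits


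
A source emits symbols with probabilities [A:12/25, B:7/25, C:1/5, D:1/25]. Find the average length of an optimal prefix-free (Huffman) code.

Huffman tree construction:
Combine smallest probabilities repeatedly
Resulting codes:
  A: 0 (length 1)
  B: 11 (length 2)
  C: 101 (length 3)
  D: 100 (length 3)
Average length = Σ p(s) × length(s) = 1.7600 bits


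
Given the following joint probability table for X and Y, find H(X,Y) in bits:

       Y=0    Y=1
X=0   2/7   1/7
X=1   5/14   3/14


H(X,Y) = -Σ p(x,y) log₂ p(x,y)
  p(0,0)=2/7: -0.2857 × log₂(0.2857) = 0.5164
  p(0,1)=1/7: -0.1429 × log₂(0.1429) = 0.4011
  p(1,0)=5/14: -0.3571 × log₂(0.3571) = 0.5305
  p(1,1)=3/14: -0.2143 × log₂(0.2143) = 0.4762
H(X,Y) = 1.9242 bits


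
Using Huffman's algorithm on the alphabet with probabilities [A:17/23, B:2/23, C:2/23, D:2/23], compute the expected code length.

Huffman tree construction:
Combine smallest probabilities repeatedly
Resulting codes:
  A: 1 (length 1)
  B: 010 (length 3)
  C: 011 (length 3)
  D: 00 (length 2)
Average length = Σ p(s) × length(s) = 1.4348 bits


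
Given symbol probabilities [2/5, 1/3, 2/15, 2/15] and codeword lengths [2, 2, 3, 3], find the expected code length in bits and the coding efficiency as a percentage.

Average length L = Σ p_i × l_i = 2.2667 bits
Entropy H = 1.8323 bits
Efficiency η = H/L × 100% = 80.84%


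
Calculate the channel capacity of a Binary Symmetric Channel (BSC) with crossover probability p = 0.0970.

For BSC with error probability p:
C = 1 - H(p) where H(p) is binary entropy
H(0.0970) = -0.0970 × log₂(0.0970) - 0.9030 × log₂(0.9030)
H(p) = 0.4594
C = 1 - 0.4594 = 0.5406 bits/use


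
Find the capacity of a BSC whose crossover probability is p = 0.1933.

For BSC with error probability p:
C = 1 - H(p) where H(p) is binary entropy
H(0.1933) = -0.1933 × log₂(0.1933) - 0.8067 × log₂(0.8067)
H(p) = 0.7083
C = 1 - 0.7083 = 0.2917 bits/use


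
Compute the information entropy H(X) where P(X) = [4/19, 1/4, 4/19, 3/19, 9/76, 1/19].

H(X) = -Σ p(x) log₂ p(x)
  -4/19 × log₂(4/19) = 0.4732
  -1/4 × log₂(1/4) = 0.5000
  -4/19 × log₂(4/19) = 0.4732
  -3/19 × log₂(3/19) = 0.4205
  -9/76 × log₂(9/76) = 0.3645
  -1/19 × log₂(1/19) = 0.2236
H(X) = 2.4550 bits


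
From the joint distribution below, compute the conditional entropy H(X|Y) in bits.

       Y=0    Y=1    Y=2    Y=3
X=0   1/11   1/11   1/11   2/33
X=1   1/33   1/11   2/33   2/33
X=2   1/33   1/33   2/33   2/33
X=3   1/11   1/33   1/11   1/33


H(X|Y) = Σ_y p(y) H(X|Y=y)
  p(Y=0) = 8/33, H(X|Y=0) = 1.8113
  p(Y=1) = 8/33, H(X|Y=1) = 1.8113
  p(Y=2) = 10/33, H(X|Y=2) = 1.9710
  p(Y=3) = 7/33, H(X|Y=3) = 1.9502
H(X|Y) = 0.2424×1.8113 + 0.2424×1.8113 + 0.3030×1.9710 + 0.2121×1.9502 = 1.8891 bits


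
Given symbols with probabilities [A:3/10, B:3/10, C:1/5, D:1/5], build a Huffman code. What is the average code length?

Huffman tree construction:
Combine smallest probabilities repeatedly
Resulting codes:
  A: 10 (length 2)
  B: 11 (length 2)
  C: 00 (length 2)
  D: 01 (length 2)
Average length = Σ p(s) × length(s) = 2.0000 bits


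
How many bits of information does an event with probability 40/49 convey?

Information content I(x) = -log₂(p(x))
I = -log₂(40/49) = -log₂(0.8163)
I = 0.2928 bits


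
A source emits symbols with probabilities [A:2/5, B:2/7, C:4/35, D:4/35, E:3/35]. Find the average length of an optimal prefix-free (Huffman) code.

Huffman tree construction:
Combine smallest probabilities repeatedly
Resulting codes:
  A: 0 (length 1)
  B: 10 (length 2)
  C: 1111 (length 4)
  D: 110 (length 3)
  E: 1110 (length 4)
Average length = Σ p(s) × length(s) = 2.1143 bits


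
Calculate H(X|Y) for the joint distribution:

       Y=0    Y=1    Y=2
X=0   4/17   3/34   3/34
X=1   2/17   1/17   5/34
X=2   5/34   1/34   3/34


H(X|Y) = Σ_y p(y) H(X|Y=y)
  p(Y=0) = 1/2, H(X|Y=0) = 1.5222
  p(Y=1) = 3/17, H(X|Y=1) = 1.4591
  p(Y=2) = 11/34, H(X|Y=2) = 1.5395
H(X|Y) = 0.5000×1.5222 + 0.1765×1.4591 + 0.3235×1.5395 = 1.5167 bits


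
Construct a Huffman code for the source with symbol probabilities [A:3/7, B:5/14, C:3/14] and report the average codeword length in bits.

Huffman tree construction:
Combine smallest probabilities repeatedly
Resulting codes:
  A: 0 (length 1)
  B: 11 (length 2)
  C: 10 (length 2)
Average length = Σ p(s) × length(s) = 1.5714 bits


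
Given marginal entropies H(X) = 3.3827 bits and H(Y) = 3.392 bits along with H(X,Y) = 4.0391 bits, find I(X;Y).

I(X;Y) = H(X) + H(Y) - H(X,Y)
I(X;Y) = 3.3827 + 3.392 - 4.0391 = 2.7356 bits


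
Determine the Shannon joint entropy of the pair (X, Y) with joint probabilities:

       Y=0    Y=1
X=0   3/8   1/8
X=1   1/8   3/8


H(X,Y) = -Σ p(x,y) log₂ p(x,y)
  p(0,0)=3/8: -0.3750 × log₂(0.3750) = 0.5306
  p(0,1)=1/8: -0.1250 × log₂(0.1250) = 0.3750
  p(1,0)=1/8: -0.1250 × log₂(0.1250) = 0.3750
  p(1,1)=3/8: -0.3750 × log₂(0.3750) = 0.5306
H(X,Y) = 1.8113 bits


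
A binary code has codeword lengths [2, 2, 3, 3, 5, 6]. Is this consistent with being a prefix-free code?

Kraft inequality: Σ 2^(-l_i) ≤ 1 for prefix-free code
Calculating: 2^(-2) + 2^(-2) + 2^(-3) + 2^(-3) + 2^(-5) + 2^(-6)
= 0.25 + 0.25 + 0.125 + 0.125 + 0.03125 + 0.015625
= 0.7969
Since 0.7969 ≤ 1, prefix-free code exists


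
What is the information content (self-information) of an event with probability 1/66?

Information content I(x) = -log₂(p(x))
I = -log₂(1/66) = -log₂(0.0152)
I = 6.0444 bits


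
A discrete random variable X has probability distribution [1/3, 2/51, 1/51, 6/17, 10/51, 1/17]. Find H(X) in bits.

H(X) = -Σ p(x) log₂ p(x)
  -1/3 × log₂(1/3) = 0.5283
  -2/51 × log₂(2/51) = 0.1832
  -1/51 × log₂(1/51) = 0.1112
  -6/17 × log₂(6/17) = 0.5303
  -10/51 × log₂(10/51) = 0.4609
  -1/17 × log₂(1/17) = 0.2404
H(X) = 2.0544 bits


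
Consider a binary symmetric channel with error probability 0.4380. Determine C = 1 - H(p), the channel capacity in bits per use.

For BSC with error probability p:
C = 1 - H(p) where H(p) is binary entropy
H(0.4380) = -0.4380 × log₂(0.4380) - 0.5620 × log₂(0.5620)
H(p) = 0.9889
C = 1 - 0.9889 = 0.0111 bits/use


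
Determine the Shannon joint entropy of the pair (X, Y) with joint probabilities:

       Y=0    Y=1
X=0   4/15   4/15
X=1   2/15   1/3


H(X,Y) = -Σ p(x,y) log₂ p(x,y)
  p(0,0)=4/15: -0.2667 × log₂(0.2667) = 0.5085
  p(0,1)=4/15: -0.2667 × log₂(0.2667) = 0.5085
  p(1,0)=2/15: -0.1333 × log₂(0.1333) = 0.3876
  p(1,1)=1/3: -0.3333 × log₂(0.3333) = 0.5283
H(X,Y) = 1.9329 bits


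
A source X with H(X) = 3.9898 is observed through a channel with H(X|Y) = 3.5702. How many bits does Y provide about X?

I(X;Y) = H(X) - H(X|Y)
I(X;Y) = 3.9898 - 3.5702 = 0.4196 bits


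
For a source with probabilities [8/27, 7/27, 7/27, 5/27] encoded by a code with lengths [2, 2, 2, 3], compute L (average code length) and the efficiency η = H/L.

Average length L = Σ p_i × l_i = 2.1852 bits
Entropy H = 1.9803 bits
Efficiency η = H/L × 100% = 90.63%


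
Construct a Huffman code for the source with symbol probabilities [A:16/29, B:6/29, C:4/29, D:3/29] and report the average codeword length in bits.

Huffman tree construction:
Combine smallest probabilities repeatedly
Resulting codes:
  A: 1 (length 1)
  B: 00 (length 2)
  C: 011 (length 3)
  D: 010 (length 3)
Average length = Σ p(s) × length(s) = 1.6897 bits


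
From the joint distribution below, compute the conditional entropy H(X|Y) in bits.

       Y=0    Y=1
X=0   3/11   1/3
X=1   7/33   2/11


H(X|Y) = Σ_y p(y) H(X|Y=y)
  p(Y=0) = 16/33, H(X|Y=0) = 0.9887
  p(Y=1) = 17/33, H(X|Y=1) = 0.9367
H(X|Y) = 0.4848×0.9887 + 0.5152×0.9367 = 0.9619 bits


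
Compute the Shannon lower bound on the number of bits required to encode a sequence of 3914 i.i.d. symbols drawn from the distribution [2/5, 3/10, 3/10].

Entropy H = 1.5710 bits/symbol
Minimum bits = H × n = 1.5710 × 3914
= 6148.70 bits


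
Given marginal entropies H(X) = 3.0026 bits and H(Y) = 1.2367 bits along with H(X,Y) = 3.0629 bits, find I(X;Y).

I(X;Y) = H(X) + H(Y) - H(X,Y)
I(X;Y) = 3.0026 + 1.2367 - 3.0629 = 1.1764 bits


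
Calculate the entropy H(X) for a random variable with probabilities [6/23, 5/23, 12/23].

H(X) = -Σ p(x) log₂ p(x)
  -6/23 × log₂(6/23) = 0.5057
  -5/23 × log₂(5/23) = 0.4786
  -12/23 × log₂(12/23) = 0.4897
H(X) = 1.4740 bits


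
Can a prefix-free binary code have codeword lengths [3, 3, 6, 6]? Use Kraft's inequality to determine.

Kraft inequality: Σ 2^(-l_i) ≤ 1 for prefix-free code
Calculating: 2^(-3) + 2^(-3) + 2^(-6) + 2^(-6)
= 0.125 + 0.125 + 0.015625 + 0.015625
= 0.2812
Since 0.2812 ≤ 1, prefix-free code exists


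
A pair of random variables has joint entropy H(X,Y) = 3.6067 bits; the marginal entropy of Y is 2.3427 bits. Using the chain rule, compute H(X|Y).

Chain rule: H(X,Y) = H(X|Y) + H(Y)
H(X|Y) = H(X,Y) - H(Y) = 3.6067 - 2.3427 = 1.264 bits


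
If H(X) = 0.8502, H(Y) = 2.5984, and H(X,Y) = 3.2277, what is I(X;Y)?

I(X;Y) = H(X) + H(Y) - H(X,Y)
I(X;Y) = 0.8502 + 2.5984 - 3.2277 = 0.2209 bits


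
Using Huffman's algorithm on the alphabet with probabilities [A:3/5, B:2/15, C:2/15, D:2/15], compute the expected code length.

Huffman tree construction:
Combine smallest probabilities repeatedly
Resulting codes:
  A: 1 (length 1)
  B: 010 (length 3)
  C: 011 (length 3)
  D: 00 (length 2)
Average length = Σ p(s) × length(s) = 1.6667 bits


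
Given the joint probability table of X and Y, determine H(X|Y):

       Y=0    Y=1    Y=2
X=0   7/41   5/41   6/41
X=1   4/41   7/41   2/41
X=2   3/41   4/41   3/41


H(X|Y) = Σ_y p(y) H(X|Y=y)
  p(Y=0) = 14/41, H(X|Y=0) = 1.4926
  p(Y=1) = 16/41, H(X|Y=1) = 1.5462
  p(Y=2) = 11/41, H(X|Y=2) = 1.4354
H(X|Y) = 0.3415×1.4926 + 0.3902×1.5462 + 0.2683×1.4354 = 1.4982 bits


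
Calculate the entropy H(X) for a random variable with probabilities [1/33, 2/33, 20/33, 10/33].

H(X) = -Σ p(x) log₂ p(x)
  -1/33 × log₂(1/33) = 0.1529
  -2/33 × log₂(2/33) = 0.2451
  -20/33 × log₂(20/33) = 0.4379
  -10/33 × log₂(10/33) = 0.5220
H(X) = 1.3578 bits


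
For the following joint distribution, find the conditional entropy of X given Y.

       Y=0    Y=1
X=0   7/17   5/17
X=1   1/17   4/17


H(X|Y) = Σ_y p(y) H(X|Y=y)
  p(Y=0) = 8/17, H(X|Y=0) = 0.5436
  p(Y=1) = 9/17, H(X|Y=1) = 0.9911
H(X|Y) = 0.4706×0.5436 + 0.5294×0.9911 = 0.7805 bits


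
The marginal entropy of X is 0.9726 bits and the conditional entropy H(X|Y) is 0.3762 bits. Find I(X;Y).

I(X;Y) = H(X) - H(X|Y)
I(X;Y) = 0.9726 - 0.3762 = 0.5964 bits


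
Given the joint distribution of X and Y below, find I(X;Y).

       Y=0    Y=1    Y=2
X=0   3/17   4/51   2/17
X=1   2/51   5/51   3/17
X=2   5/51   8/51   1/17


H(X) = 1.5801, H(Y) = 1.5833, H(X,Y) = 3.0343
I(X;Y) = H(X) + H(Y) - H(X,Y) = 0.1290 bits


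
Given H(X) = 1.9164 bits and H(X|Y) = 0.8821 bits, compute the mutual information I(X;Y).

I(X;Y) = H(X) - H(X|Y)
I(X;Y) = 1.9164 - 0.8821 = 1.0343 bits


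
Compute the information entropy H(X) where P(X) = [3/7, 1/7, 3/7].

H(X) = -Σ p(x) log₂ p(x)
  -3/7 × log₂(3/7) = 0.5239
  -1/7 × log₂(1/7) = 0.4011
  -3/7 × log₂(3/7) = 0.5239
H(X) = 1.4488 bits


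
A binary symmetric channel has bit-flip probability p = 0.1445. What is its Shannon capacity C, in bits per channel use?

For BSC with error probability p:
C = 1 - H(p) where H(p) is binary entropy
H(0.1445) = -0.1445 × log₂(0.1445) - 0.8555 × log₂(0.8555)
H(p) = 0.5959
C = 1 - 0.5959 = 0.4041 bits/use


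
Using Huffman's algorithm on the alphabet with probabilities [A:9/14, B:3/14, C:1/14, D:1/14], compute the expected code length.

Huffman tree construction:
Combine smallest probabilities repeatedly
Resulting codes:
  A: 1 (length 1)
  B: 01 (length 2)
  C: 000 (length 3)
  D: 001 (length 3)
Average length = Σ p(s) × length(s) = 1.5000 bits


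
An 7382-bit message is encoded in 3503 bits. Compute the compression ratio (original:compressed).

Compression ratio = Original / Compressed
= 7382 / 3503 = 2.11:1


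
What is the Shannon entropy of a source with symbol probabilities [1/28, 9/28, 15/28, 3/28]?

H(X) = -Σ p(x) log₂ p(x)
  -1/28 × log₂(1/28) = 0.1717
  -9/28 × log₂(9/28) = 0.5263
  -15/28 × log₂(15/28) = 0.4824
  -3/28 × log₂(3/28) = 0.3453
H(X) = 1.5257 bits


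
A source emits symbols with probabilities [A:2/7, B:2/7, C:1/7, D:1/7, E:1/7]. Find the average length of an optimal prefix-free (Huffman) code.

Huffman tree construction:
Combine smallest probabilities repeatedly
Resulting codes:
  A: 01 (length 2)
  B: 10 (length 2)
  C: 110 (length 3)
  D: 111 (length 3)
  E: 00 (length 2)
Average length = Σ p(s) × length(s) = 2.2857 bits


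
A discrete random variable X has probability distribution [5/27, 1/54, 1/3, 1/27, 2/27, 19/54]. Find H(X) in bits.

H(X) = -Σ p(x) log₂ p(x)
  -5/27 × log₂(5/27) = 0.4505
  -1/54 × log₂(1/54) = 0.1066
  -1/3 × log₂(1/3) = 0.5283
  -1/27 × log₂(1/27) = 0.1761
  -2/27 × log₂(2/27) = 0.2781
  -19/54 × log₂(19/54) = 0.5302
H(X) = 2.0699 bits


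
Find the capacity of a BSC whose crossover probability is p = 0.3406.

For BSC with error probability p:
C = 1 - H(p) where H(p) is binary entropy
H(0.3406) = -0.3406 × log₂(0.3406) - 0.6594 × log₂(0.6594)
H(p) = 0.9254
C = 1 - 0.9254 = 0.0746 bits/use


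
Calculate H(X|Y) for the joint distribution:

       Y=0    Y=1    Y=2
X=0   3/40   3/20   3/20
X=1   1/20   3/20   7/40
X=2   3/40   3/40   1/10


H(X|Y) = Σ_y p(y) H(X|Y=y)
  p(Y=0) = 1/5, H(X|Y=0) = 1.5613
  p(Y=1) = 3/8, H(X|Y=1) = 1.5219
  p(Y=2) = 17/40, H(X|Y=2) = 1.5486
H(X|Y) = 0.2000×1.5613 + 0.3750×1.5219 + 0.4250×1.5486 = 1.5411 bits


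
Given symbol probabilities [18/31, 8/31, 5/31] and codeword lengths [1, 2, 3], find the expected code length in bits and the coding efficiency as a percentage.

Average length L = Σ p_i × l_i = 1.5806 bits
Entropy H = 1.3843 bits
Efficiency η = H/L × 100% = 87.58%


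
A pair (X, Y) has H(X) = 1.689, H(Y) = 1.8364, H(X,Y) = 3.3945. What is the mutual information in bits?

I(X;Y) = H(X) + H(Y) - H(X,Y)
I(X;Y) = 1.689 + 1.8364 - 3.3945 = 0.1309 bits


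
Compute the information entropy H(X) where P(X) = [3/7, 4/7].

H(X) = -Σ p(x) log₂ p(x)
  -3/7 × log₂(3/7) = 0.5239
  -4/7 × log₂(4/7) = 0.4613
H(X) = 0.9852 bits


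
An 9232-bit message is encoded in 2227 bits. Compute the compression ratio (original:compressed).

Compression ratio = Original / Compressed
= 9232 / 2227 = 4.15:1


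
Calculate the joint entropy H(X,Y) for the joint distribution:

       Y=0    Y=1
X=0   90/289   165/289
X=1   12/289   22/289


H(X,Y) = -Σ p(x,y) log₂ p(x,y)
  p(0,0)=90/289: -0.3114 × log₂(0.3114) = 0.5241
  p(0,1)=165/289: -0.5709 × log₂(0.5709) = 0.4617
  p(1,0)=12/289: -0.0415 × log₂(0.0415) = 0.1906
  p(1,1)=22/289: -0.0761 × log₂(0.0761) = 0.2828
H(X,Y) = 1.4592 bits


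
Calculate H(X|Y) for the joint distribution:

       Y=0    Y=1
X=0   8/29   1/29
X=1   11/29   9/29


H(X|Y) = Σ_y p(y) H(X|Y=y)
  p(Y=0) = 19/29, H(X|Y=0) = 0.9819
  p(Y=1) = 10/29, H(X|Y=1) = 0.4690
H(X|Y) = 0.6552×0.9819 + 0.3448×0.4690 = 0.8051 bits


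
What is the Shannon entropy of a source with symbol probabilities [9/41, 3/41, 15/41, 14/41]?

H(X) = -Σ p(x) log₂ p(x)
  -9/41 × log₂(9/41) = 0.4802
  -3/41 × log₂(3/41) = 0.2760
  -15/41 × log₂(15/41) = 0.5307
  -14/41 × log₂(14/41) = 0.5293
H(X) = 1.8163 bits


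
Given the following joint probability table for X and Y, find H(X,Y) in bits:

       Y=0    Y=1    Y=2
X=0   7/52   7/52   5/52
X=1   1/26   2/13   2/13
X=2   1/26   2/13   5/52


H(X,Y) = -Σ p(x,y) log₂ p(x,y)
  p(0,0)=7/52: -0.1346 × log₂(0.1346) = 0.3895
  p(0,1)=7/52: -0.1346 × log₂(0.1346) = 0.3895
  p(0,2)=5/52: -0.0962 × log₂(0.0962) = 0.3249
  p(1,0)=1/26: -0.0385 × log₂(0.0385) = 0.1808
  p(1,1)=2/13: -0.1538 × log₂(0.1538) = 0.4155
  p(1,2)=2/13: -0.1538 × log₂(0.1538) = 0.4155
  p(2,0)=1/26: -0.0385 × log₂(0.0385) = 0.1808
  p(2,1)=2/13: -0.1538 × log₂(0.1538) = 0.4155
  p(2,2)=5/52: -0.0962 × log₂(0.0962) = 0.3249
H(X,Y) = 3.0366 bits


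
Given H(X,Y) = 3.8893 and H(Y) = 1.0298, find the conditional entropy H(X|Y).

Chain rule: H(X,Y) = H(X|Y) + H(Y)
H(X|Y) = H(X,Y) - H(Y) = 3.8893 - 1.0298 = 2.8595 bits


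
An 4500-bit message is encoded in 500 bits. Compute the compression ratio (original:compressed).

Compression ratio = Original / Compressed
= 4500 / 500 = 9.00:1


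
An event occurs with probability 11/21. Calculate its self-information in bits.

Information content I(x) = -log₂(p(x))
I = -log₂(11/21) = -log₂(0.5238)
I = 0.9329 bits


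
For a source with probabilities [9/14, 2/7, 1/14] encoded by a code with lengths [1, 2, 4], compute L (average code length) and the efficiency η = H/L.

Average length L = Σ p_i × l_i = 1.5000 bits
Entropy H = 1.1981 bits
Efficiency η = H/L × 100% = 79.87%


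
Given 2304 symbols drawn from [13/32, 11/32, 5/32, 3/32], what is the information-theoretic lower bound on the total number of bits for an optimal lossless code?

Entropy H = 1.7961 bits/symbol
Minimum bits = H × n = 1.7961 × 2304
= 4138.27 bits


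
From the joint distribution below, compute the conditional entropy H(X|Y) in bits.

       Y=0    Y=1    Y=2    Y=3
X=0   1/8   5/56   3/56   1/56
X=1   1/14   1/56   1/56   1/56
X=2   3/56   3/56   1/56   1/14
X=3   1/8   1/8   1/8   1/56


H(X|Y) = Σ_y p(y) H(X|Y=y)
  p(Y=0) = 3/8, H(X|Y=0) = 1.9134
  p(Y=1) = 2/7, H(X|Y=1) = 1.7490
  p(Y=2) = 3/14, H(X|Y=2) = 1.5511
  p(Y=3) = 1/8, H(X|Y=3) = 1.6645
H(X|Y) = 0.3750×1.9134 + 0.2857×1.7490 + 0.2143×1.5511 + 0.1250×1.6645 = 1.7577 bits


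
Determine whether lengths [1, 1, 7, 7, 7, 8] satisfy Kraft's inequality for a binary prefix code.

Kraft inequality: Σ 2^(-l_i) ≤ 1 for prefix-free code
Calculating: 2^(-1) + 2^(-1) + 2^(-7) + 2^(-7) + 2^(-7) + 2^(-8)
= 0.5 + 0.5 + 0.0078125 + 0.0078125 + 0.0078125 + 0.00390625
= 1.0273
Since 1.0273 > 1, prefix-free code does not exist


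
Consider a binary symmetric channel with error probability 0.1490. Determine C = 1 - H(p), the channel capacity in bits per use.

For BSC with error probability p:
C = 1 - H(p) where H(p) is binary entropy
H(0.1490) = -0.1490 × log₂(0.1490) - 0.8510 × log₂(0.8510)
H(p) = 0.6073
C = 1 - 0.6073 = 0.3927 bits/use


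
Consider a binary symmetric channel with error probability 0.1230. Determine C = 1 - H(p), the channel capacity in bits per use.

For BSC with error probability p:
C = 1 - H(p) where H(p) is binary entropy
H(0.1230) = -0.1230 × log₂(0.1230) - 0.8770 × log₂(0.8770)
H(p) = 0.5379
C = 1 - 0.5379 = 0.4621 bits/use


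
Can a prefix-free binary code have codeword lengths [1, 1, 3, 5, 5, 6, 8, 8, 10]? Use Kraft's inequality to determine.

Kraft inequality: Σ 2^(-l_i) ≤ 1 for prefix-free code
Calculating: 2^(-1) + 2^(-1) + 2^(-3) + 2^(-5) + 2^(-5) + 2^(-6) + 2^(-8) + 2^(-8) + 2^(-10)
= 0.5 + 0.5 + 0.125 + 0.03125 + 0.03125 + 0.015625 + 0.00390625 + 0.00390625 + 0.0009765625
= 1.2119
Since 1.2119 > 1, prefix-free code does not exist


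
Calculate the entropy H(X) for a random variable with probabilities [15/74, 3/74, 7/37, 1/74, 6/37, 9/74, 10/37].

H(X) = -Σ p(x) log₂ p(x)
  -15/74 × log₂(15/74) = 0.4667
  -3/74 × log₂(3/74) = 0.1875
  -7/37 × log₂(7/37) = 0.4545
  -1/74 × log₂(1/74) = 0.0839
  -6/37 × log₂(6/37) = 0.4256
  -9/74 × log₂(9/74) = 0.3697
  -10/37 × log₂(10/37) = 0.5101
H(X) = 2.4980 bits


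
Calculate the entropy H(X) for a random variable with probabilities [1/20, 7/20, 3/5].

H(X) = -Σ p(x) log₂ p(x)
  -1/20 × log₂(1/20) = 0.2161
  -7/20 × log₂(7/20) = 0.5301
  -3/5 × log₂(3/5) = 0.4422
H(X) = 1.1884 bits


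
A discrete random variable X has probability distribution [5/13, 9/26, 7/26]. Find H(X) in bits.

H(X) = -Σ p(x) log₂ p(x)
  -5/13 × log₂(5/13) = 0.5302
  -9/26 × log₂(9/26) = 0.5298
  -7/26 × log₂(7/26) = 0.5097
H(X) = 1.5697 bits


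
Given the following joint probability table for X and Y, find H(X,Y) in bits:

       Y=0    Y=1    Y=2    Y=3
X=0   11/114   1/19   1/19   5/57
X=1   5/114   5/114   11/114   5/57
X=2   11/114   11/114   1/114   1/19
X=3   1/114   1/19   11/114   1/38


H(X,Y) = -Σ p(x,y) log₂ p(x,y)
  p(0,0)=11/114: -0.0965 × log₂(0.0965) = 0.3255
  p(0,1)=1/19: -0.0526 × log₂(0.0526) = 0.2236
  p(0,2)=1/19: -0.0526 × log₂(0.0526) = 0.2236
  p(0,3)=5/57: -0.0877 × log₂(0.0877) = 0.3080
  p(1,0)=5/114: -0.0439 × log₂(0.0439) = 0.1978
  p(1,1)=5/114: -0.0439 × log₂(0.0439) = 0.1978
  p(1,2)=11/114: -0.0965 × log₂(0.0965) = 0.3255
  p(1,3)=5/57: -0.0877 × log₂(0.0877) = 0.3080
  p(2,0)=11/114: -0.0965 × log₂(0.0965) = 0.3255
  p(2,1)=11/114: -0.0965 × log₂(0.0965) = 0.3255
  p(2,2)=1/114: -0.0088 × log₂(0.0088) = 0.0599
  p(2,3)=1/19: -0.0526 × log₂(0.0526) = 0.2236
  p(3,0)=1/114: -0.0088 × log₂(0.0088) = 0.0599
  p(3,1)=1/19: -0.0526 × log₂(0.0526) = 0.2236
  p(3,2)=11/114: -0.0965 × log₂(0.0965) = 0.3255
  p(3,3)=1/38: -0.0263 × log₂(0.0263) = 0.1381
H(X,Y) = 3.7915 bits


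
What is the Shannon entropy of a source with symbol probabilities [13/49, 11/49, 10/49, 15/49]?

H(X) = -Σ p(x) log₂ p(x)
  -13/49 × log₂(13/49) = 0.5079
  -11/49 × log₂(11/49) = 0.4838
  -10/49 × log₂(10/49) = 0.4679
  -15/49 × log₂(15/49) = 0.5228
H(X) = 1.9824 bits


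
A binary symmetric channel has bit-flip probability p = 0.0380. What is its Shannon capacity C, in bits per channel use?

For BSC with error probability p:
C = 1 - H(p) where H(p) is binary entropy
H(0.0380) = -0.0380 × log₂(0.0380) - 0.9620 × log₂(0.9620)
H(p) = 0.2330
C = 1 - 0.2330 = 0.7670 bits/use


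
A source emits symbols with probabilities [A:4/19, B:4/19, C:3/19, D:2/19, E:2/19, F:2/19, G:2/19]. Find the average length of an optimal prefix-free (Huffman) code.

Huffman tree construction:
Combine smallest probabilities repeatedly
Resulting codes:
  A: 111 (length 3)
  B: 00 (length 2)
  C: 110 (length 3)
  D: 010 (length 3)
  E: 011 (length 3)
  F: 100 (length 3)
  G: 101 (length 3)
Average length = Σ p(s) × length(s) = 2.7895 bits


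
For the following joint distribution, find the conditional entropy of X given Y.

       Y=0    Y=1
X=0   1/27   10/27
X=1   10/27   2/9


H(X|Y) = Σ_y p(y) H(X|Y=y)
  p(Y=0) = 11/27, H(X|Y=0) = 0.4395
  p(Y=1) = 16/27, H(X|Y=1) = 0.9544
H(X|Y) = 0.4074×0.4395 + 0.5926×0.9544 = 0.7446 bits


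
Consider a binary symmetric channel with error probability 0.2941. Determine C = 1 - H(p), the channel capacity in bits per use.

For BSC with error probability p:
C = 1 - H(p) where H(p) is binary entropy
H(0.2941) = -0.2941 × log₂(0.2941) - 0.7059 × log₂(0.7059)
H(p) = 0.8740
C = 1 - 0.8740 = 0.1260 bits/use


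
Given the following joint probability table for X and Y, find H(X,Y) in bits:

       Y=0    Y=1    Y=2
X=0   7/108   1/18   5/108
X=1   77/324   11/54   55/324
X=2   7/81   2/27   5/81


H(X,Y) = -Σ p(x,y) log₂ p(x,y)
  p(0,0)=7/108: -0.0648 × log₂(0.0648) = 0.2559
  p(0,1)=1/18: -0.0556 × log₂(0.0556) = 0.2317
  p(0,2)=5/108: -0.0463 × log₂(0.0463) = 0.2052
  p(1,0)=77/324: -0.2377 × log₂(0.2377) = 0.4927
  p(1,1)=11/54: -0.2037 × log₂(0.2037) = 0.4676
  p(1,2)=55/324: -0.1698 × log₂(0.1698) = 0.4343
  p(2,0)=7/81: -0.0864 × log₂(0.0864) = 0.3053
  p(2,1)=2/27: -0.0741 × log₂(0.0741) = 0.2781
  p(2,2)=5/81: -0.0617 × log₂(0.0617) = 0.2480
H(X,Y) = 2.9188 bits


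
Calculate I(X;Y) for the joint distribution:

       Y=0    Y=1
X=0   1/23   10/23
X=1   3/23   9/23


H(X) = 0.9986, H(Y) = 0.6666, H(X,Y) = 1.6321
I(X;Y) = H(X) + H(Y) - H(X,Y) = 0.0331 bits


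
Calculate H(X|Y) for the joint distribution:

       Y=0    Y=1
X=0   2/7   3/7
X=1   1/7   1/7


H(X|Y) = Σ_y p(y) H(X|Y=y)
  p(Y=0) = 3/7, H(X|Y=0) = 0.9183
  p(Y=1) = 4/7, H(X|Y=1) = 0.8113
H(X|Y) = 0.4286×0.9183 + 0.5714×0.8113 = 0.8571 bits


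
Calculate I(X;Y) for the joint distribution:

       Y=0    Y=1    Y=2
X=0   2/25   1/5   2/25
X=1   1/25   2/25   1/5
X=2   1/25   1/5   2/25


H(X) = 1.5827, H(Y) = 1.4619, H(X,Y) = 2.9307
I(X;Y) = H(X) + H(Y) - H(X,Y) = 0.1139 bits


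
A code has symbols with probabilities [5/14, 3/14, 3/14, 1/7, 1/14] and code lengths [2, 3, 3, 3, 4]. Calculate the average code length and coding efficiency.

Average length L = Σ p_i × l_i = 2.7143 bits
Entropy H = 2.1560 bits
Efficiency η = H/L × 100% = 79.43%


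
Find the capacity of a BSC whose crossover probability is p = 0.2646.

For BSC with error probability p:
C = 1 - H(p) where H(p) is binary entropy
H(0.2646) = -0.2646 × log₂(0.2646) - 0.7354 × log₂(0.7354)
H(p) = 0.8336
C = 1 - 0.8336 = 0.1664 bits/use


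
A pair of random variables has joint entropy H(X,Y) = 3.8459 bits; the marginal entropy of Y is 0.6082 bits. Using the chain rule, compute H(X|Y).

Chain rule: H(X,Y) = H(X|Y) + H(Y)
H(X|Y) = H(X,Y) - H(Y) = 3.8459 - 0.6082 = 3.2377 bits


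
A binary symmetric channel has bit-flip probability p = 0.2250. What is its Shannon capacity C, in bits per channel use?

For BSC with error probability p:
C = 1 - H(p) where H(p) is binary entropy
H(0.2250) = -0.2250 × log₂(0.2250) - 0.7750 × log₂(0.7750)
H(p) = 0.7692
C = 1 - 0.7692 = 0.2308 bits/use


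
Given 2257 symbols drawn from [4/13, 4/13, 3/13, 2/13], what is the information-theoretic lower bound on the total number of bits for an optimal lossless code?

Entropy H = 1.9501 bits/symbol
Minimum bits = H × n = 1.9501 × 2257
= 4401.29 bits


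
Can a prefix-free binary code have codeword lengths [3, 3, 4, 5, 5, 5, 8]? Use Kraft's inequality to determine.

Kraft inequality: Σ 2^(-l_i) ≤ 1 for prefix-free code
Calculating: 2^(-3) + 2^(-3) + 2^(-4) + 2^(-5) + 2^(-5) + 2^(-5) + 2^(-8)
= 0.125 + 0.125 + 0.0625 + 0.03125 + 0.03125 + 0.03125 + 0.00390625
= 0.4102
Since 0.4102 ≤ 1, prefix-free code exists


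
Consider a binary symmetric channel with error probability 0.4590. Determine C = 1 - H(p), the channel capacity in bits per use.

For BSC with error probability p:
C = 1 - H(p) where H(p) is binary entropy
H(0.4590) = -0.4590 × log₂(0.4590) - 0.5410 × log₂(0.5410)
H(p) = 0.9951
C = 1 - 0.9951 = 0.0049 bits/use


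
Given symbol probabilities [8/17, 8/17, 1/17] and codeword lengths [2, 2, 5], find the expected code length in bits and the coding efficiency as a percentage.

Average length L = Σ p_i × l_i = 2.1765 bits
Entropy H = 1.2639 bits
Efficiency η = H/L × 100% = 58.07%
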